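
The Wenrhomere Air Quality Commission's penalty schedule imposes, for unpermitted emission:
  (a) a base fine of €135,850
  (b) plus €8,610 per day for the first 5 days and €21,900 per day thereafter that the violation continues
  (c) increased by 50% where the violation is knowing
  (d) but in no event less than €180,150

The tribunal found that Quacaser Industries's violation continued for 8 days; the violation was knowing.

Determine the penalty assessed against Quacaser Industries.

First 5 days: 5 × €8,610 = €43,050
Remaining days: (8 − 5) × €21,900 = €65,700
Per-day component: €43,050 + €65,700 = €108,750
Base plus per-day: €135,850 + €108,750 = €244,600
Enhancement: 50% of €244,600 = €122,300
Enhanced fine: €244,600 + €122,300 = €366,900
Minimum €180,150: €366,900 meets the minimum, no increase.

Civil penalty: €366,900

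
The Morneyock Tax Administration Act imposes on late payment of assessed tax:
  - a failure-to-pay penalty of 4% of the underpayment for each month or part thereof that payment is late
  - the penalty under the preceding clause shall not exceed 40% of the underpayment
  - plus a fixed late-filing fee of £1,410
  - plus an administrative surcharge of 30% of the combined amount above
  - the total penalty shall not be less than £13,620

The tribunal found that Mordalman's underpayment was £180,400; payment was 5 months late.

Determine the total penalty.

Accrued rate: 4% × 5 = 20%, capped at 40% → 20%
Failure-to-pay penalty: 20% of £180,400 = £36,080
Penalty before surcharge: £36,080 + £1,410 = £37,490
Administrative surcharge: 30% of £37,490 = £11,247
Total penalty: £37,490 + £11,247 = £48,737
Minimum £13,620: £48,737 meets the minimum, no increase.

Penalty: £48,737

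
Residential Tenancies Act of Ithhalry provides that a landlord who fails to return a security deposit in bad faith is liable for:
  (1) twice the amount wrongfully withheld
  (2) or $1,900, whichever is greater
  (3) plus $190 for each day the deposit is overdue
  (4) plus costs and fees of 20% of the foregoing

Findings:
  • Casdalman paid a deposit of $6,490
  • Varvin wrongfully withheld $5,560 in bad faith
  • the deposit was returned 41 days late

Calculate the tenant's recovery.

Doubled: 2 × $5,560 = $11,120
Minimum $1,900: $11,120 meets the minimum, no increase.
Late-return penalty: 41 × $190 = $7,790
Damages plus late penalty: $11,120 + $7,790 = $18,910
Costs and fees: 20% of $18,910 = $3,782
Total recovery: $18,910 + $3,782 = $22,692

$22,692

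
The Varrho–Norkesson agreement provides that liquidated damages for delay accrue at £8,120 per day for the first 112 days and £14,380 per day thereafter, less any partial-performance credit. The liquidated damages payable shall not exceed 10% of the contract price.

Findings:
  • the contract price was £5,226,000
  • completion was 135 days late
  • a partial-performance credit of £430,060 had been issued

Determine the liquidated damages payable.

£522,600

First 112 days: 112 × £8,120 = £909,440
Remaining days: (135 − 112) × £14,380 = £330,740
Accrued per-day damages: £909,440 + £330,740 = £1,240,180
Less partial-performance credit: £1,240,180 − £430,060 = £810,120
Cap: 10% of £5,226,000 = £522,600
Cap at £522,600: £810,120 exceeds the cap → £522,600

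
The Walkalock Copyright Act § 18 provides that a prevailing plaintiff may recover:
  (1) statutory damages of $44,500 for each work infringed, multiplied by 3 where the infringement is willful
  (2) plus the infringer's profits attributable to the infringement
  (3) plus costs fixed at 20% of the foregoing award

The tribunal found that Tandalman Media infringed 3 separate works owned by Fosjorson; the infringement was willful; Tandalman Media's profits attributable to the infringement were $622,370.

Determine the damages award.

Statutory damages: 3 × $44,500 = $133,500
Trebled: 3 × $133,500 = $400,500
Combined award: $400,500 + $622,370 = $1,022,870
Costs: 20% of $1,022,870 = $204,574
Award plus costs: $1,022,870 + $204,574 = $1,227,444

$1,227,444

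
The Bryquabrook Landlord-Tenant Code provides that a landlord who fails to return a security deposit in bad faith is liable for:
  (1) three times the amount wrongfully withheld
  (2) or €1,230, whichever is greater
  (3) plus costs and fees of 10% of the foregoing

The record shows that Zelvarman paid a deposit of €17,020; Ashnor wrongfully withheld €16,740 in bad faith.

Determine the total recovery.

Recovery: €55,242

Trebled: 3 × €16,740 = €50,220
Minimum €1,230: €50,220 meets the minimum, no increase.
Costs and fees: 10% of €50,220 = €5,022
Total recovery: €50,220 + €5,022 = €55,242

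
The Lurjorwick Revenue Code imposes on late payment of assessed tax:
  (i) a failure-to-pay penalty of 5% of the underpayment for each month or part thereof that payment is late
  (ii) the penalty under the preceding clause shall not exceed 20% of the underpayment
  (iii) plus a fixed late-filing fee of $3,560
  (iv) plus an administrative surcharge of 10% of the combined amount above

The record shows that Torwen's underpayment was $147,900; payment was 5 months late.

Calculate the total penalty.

Accrued rate: 5% × 5 = 25%, capped at 20% → 20%
Failure-to-pay penalty: 20% of $147,900 = $29,580
Penalty before surcharge: $29,580 + $3,560 = $33,140
Administrative surcharge: 10% of $33,140 = $3,314
Total penalty: $33,140 + $3,314 = $36,454

$36,454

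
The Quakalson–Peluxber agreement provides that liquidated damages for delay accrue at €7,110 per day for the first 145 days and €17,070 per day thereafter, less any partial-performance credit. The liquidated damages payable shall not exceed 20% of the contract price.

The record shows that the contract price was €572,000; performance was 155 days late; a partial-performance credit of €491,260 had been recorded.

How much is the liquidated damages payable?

Liquidated damages: €114,400

First 145 days: 145 × €7,110 = €1,030,950
Remaining days: (155 − 145) × €17,070 = €170,700
Accrued per-day damages: €1,030,950 + €170,700 = €1,201,650
Less partial-performance credit: €1,201,650 − €491,260 = €710,390
Cap: 20% of €572,000 = €114,400
Cap at €114,400: €710,390 exceeds the cap → €114,400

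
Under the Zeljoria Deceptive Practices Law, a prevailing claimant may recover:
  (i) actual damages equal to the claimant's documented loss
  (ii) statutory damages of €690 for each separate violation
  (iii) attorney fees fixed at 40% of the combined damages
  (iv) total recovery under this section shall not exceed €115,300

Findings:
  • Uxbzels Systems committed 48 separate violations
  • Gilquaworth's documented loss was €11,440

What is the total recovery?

Statutory damages: 48 × €690 = €33,120
Combined damages: €11,440 + €33,120 = €44,560
Attorney fees: 40% of €44,560 = €17,824
Total before cap: €44,560 + €17,824 = €62,384
Cap at €115,300: €62,384 is within the cap, no reduction.

€62,384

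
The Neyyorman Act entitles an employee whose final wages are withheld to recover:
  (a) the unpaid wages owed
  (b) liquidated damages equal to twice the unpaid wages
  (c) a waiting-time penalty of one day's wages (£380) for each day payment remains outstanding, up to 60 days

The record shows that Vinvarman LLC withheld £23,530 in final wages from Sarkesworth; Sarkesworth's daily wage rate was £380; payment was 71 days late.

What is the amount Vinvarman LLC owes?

Doubled: 2 × £23,530 = £47,060
Penalty days: min(71, 60) = 60
Waiting-time penalty: 60 × £380 = £22,800
Total award: £23,530 + £47,060 + £22,800 = £93,390

£93,390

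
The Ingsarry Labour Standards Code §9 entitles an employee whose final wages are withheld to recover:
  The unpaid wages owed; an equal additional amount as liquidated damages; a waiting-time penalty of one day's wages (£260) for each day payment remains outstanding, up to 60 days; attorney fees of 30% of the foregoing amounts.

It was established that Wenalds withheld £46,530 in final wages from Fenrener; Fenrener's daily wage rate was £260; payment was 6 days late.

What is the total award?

Liquidated damages (equal amount): £46,530
Penalty days: min(6, 60) = 6
Waiting-time penalty: 6 × £260 = £1,560
Subtotal: £46,530 + £46,530 + £1,560 = £94,620
Attorney fees: 30% of £94,620 = £28,386
Total award: £94,620 + £28,386 = £123,006

Total award: £123,006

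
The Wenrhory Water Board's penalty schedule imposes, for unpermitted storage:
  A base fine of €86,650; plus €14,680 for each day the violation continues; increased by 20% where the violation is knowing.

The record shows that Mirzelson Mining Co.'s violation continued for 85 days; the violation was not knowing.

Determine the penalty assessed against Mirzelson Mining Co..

€1,334,450

Per-day component: 85 × €14,680 = €1,247,800
Base plus per-day: €86,650 + €1,247,800 = €1,334,450
The violation was not knowing: no 20% increase.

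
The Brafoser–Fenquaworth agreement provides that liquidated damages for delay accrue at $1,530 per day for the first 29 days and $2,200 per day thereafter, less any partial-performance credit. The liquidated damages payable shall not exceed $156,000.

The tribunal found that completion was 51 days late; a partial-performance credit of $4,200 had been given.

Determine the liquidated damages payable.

$88,570

First 29 days: 29 × $1,530 = $44,370
Remaining days: (51 − 29) × $2,200 = $48,400
Accrued per-day damages: $44,370 + $48,400 = $92,770
Less partial-performance credit: $92,770 − $4,200 = $88,570
Cap at $156,000: $88,570 is within the cap, no reduction.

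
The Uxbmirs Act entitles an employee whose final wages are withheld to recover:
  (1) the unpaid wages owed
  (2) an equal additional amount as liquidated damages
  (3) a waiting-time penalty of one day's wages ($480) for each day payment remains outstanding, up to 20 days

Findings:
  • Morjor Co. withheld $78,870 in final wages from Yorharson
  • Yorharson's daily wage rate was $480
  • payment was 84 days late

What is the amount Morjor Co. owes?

Liquidated damages (equal amount): $78,870
Penalty days: min(84, 20) = 20
Waiting-time penalty: 20 × $480 = $9,600
Total award: $78,870 + $78,870 + $9,600 = $167,340

$167,340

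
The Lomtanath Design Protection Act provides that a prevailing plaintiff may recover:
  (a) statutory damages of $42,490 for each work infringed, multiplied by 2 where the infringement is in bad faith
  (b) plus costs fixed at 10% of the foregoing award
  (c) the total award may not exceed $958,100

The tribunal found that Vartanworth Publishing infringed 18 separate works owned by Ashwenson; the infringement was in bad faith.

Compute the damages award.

$958,100

Statutory damages: 18 × $42,490 = $764,820
Doubled: 2 × $764,820 = $1,529,640
Costs: 10% of $1,529,640 = $152,964
Award plus costs: $1,529,640 + $152,964 = $1,682,604
Cap at $958,100: $1,682,604 exceeds the cap → $958,100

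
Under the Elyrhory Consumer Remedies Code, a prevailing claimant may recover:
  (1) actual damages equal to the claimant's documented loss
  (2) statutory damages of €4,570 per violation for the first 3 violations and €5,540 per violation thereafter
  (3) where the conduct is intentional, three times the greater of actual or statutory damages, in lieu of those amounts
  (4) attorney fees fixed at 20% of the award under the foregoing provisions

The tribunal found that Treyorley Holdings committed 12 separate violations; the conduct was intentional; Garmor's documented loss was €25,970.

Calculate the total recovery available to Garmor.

First 3 violations: 3 × €4,570 = €13,710
Remaining violations: (12 − 3) × €5,540 = €49,860
Statutory damages: €13,710 + €49,860 = €63,570
Greater of actual damages (€25,970) or statutory damages (€63,570): €63,570
Trebled: 3 × €63,570 = €190,710
Attorney fees: 20% of €190,710 = €38,142
Total recovery: €190,710 + €38,142 = €228,852

Total recovery: €228,852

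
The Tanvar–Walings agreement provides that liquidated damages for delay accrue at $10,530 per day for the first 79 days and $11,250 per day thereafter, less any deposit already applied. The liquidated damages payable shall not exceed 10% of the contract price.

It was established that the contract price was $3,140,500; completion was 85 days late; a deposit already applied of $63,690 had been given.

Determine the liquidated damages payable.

First 79 days: 79 × $10,530 = $831,870
Remaining days: (85 − 79) × $11,250 = $67,500
Accrued per-day damages: $831,870 + $67,500 = $899,370
Less deposit already applied: $899,370 − $63,690 = $835,680
Cap: 10% of $3,140,500 = $314,050
Cap at $314,050: $835,680 exceeds the cap → $314,050

$314,050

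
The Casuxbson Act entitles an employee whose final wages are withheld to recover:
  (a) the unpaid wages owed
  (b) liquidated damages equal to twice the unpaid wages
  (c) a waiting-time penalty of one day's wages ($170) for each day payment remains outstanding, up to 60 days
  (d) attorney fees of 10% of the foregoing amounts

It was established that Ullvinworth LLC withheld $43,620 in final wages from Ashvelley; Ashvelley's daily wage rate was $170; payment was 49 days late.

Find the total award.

Doubled: 2 × $43,620 = $87,240
Penalty days: min(49, 60) = 49
Waiting-time penalty: 49 × $170 = $8,330
Subtotal: $43,620 + $87,240 + $8,330 = $139,190
Attorney fees: 10% of $139,190 = $13,919
Total award: $139,190 + $13,919 = $153,109

Total award: $153,109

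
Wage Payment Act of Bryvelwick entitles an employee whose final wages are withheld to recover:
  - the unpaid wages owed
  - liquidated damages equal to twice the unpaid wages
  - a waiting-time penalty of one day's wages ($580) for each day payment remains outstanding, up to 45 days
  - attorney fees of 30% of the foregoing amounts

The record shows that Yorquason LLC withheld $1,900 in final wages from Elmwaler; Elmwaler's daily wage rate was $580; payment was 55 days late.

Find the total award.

Doubled: 2 × $1,900 = $3,800
Penalty days: min(55, 45) = 45
Waiting-time penalty: 45 × $580 = $26,100
Subtotal: $1,900 + $3,800 + $26,100 = $31,800
Attorney fees: 30% of $31,800 = $9,540
Total award: $31,800 + $9,540 = $41,340

$41,340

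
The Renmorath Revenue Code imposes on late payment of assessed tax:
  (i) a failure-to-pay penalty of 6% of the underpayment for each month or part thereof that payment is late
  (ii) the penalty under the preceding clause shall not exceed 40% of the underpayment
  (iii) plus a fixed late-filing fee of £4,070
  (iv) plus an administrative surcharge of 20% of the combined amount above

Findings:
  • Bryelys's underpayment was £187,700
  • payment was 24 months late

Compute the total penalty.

Accrued rate: 6% × 24 = 144%, capped at 40% → 40%
Failure-to-pay penalty: 40% of £187,700 = £75,080
Penalty before surcharge: £75,080 + £4,070 = £79,150
Administrative surcharge: 20% of £79,150 = £15,830
Total penalty: £79,150 + £15,830 = £94,980

£94,980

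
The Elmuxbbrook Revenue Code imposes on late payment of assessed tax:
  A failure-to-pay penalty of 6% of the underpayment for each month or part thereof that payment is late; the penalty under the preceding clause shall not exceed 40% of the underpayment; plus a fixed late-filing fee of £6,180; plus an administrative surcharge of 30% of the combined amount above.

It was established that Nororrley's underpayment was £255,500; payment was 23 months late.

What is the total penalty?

Accrued rate: 6% × 23 = 138%, capped at 40% → 40%
Failure-to-pay penalty: 40% of £255,500 = £102,200
Penalty before surcharge: £102,200 + £6,180 = £108,380
Administrative surcharge: 30% of £108,380 = £32,514
Total penalty: £108,380 + £32,514 = £140,894

£140,894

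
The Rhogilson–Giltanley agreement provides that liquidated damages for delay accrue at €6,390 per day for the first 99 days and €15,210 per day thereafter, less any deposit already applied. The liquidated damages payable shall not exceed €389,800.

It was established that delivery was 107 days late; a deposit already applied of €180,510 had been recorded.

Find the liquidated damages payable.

First 99 days: 99 × €6,390 = €632,610
Remaining days: (107 − 99) × €15,210 = €121,680
Accrued per-day damages: €632,610 + €121,680 = €754,290
Less deposit already applied: €754,290 − €180,510 = €573,780
Cap at €389,800: €573,780 exceeds the cap → €389,800

€389,800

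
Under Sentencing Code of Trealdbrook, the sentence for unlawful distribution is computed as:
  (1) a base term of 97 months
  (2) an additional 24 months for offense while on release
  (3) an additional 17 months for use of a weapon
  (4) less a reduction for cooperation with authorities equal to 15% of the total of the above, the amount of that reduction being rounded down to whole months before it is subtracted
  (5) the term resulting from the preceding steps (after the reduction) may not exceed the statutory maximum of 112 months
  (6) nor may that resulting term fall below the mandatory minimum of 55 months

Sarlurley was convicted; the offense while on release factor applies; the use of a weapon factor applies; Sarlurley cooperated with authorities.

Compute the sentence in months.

Offense while on release enhancement: +24 months
Use of a weapon enhancement: +17 months
Adjusted term: 97 months + 24 months + 17 months = 138 months
Cooperation with authorities reduction: 15% of 138 months = 20 months (rounded down)
After reduction: 138 − 20 = 118 months
Cap at 112 months: 118 months exceeds the cap → 112 months
Minimum 55 months: 112 months meets the minimum, no increase.

112 months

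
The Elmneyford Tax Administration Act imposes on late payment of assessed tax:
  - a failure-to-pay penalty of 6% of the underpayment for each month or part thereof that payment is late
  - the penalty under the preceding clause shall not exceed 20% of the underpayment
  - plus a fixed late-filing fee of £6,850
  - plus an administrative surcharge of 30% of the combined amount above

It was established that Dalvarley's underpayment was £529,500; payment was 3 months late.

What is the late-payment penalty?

Accrued rate: 6% × 3 = 18%, capped at 20% → 18%
Failure-to-pay penalty: 18% of £529,500 = £95,310
Penalty before surcharge: £95,310 + £6,850 = £102,160
Administrative surcharge: 30% of £102,160 = £30,648
Total penalty: £102,160 + £30,648 = £132,808

£132,808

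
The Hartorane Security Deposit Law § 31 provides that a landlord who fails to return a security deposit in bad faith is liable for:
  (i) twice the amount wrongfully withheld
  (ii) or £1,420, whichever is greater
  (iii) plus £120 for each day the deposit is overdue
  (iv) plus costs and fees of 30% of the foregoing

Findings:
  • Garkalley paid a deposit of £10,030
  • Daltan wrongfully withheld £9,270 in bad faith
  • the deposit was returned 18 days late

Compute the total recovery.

£26,910

Doubled: 2 × £9,270 = £18,540
Minimum £1,420: £18,540 meets the minimum, no increase.
Late-return penalty: 18 × £120 = £2,160
Damages plus late penalty: £18,540 + £2,160 = £20,700
Costs and fees: 30% of £20,700 = £6,210
Total recovery: £20,700 + £6,210 = £26,910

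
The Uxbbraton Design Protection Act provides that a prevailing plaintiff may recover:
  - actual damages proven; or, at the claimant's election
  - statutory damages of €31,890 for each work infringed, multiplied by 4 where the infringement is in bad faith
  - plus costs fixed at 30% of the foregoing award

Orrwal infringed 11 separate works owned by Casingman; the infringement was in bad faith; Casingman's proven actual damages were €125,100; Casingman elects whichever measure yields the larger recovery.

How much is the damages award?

€1,824,108

Statutory damages: 11 × €31,890 = €350,790
Multiplied by 4: 4 × €350,790 = €1,403,160
Greater of actual damages (€125,100) or enhanced statutory damages (€1,403,160): €1,403,160
Costs: 30% of €1,403,160 = €420,948
Award plus costs: €1,403,160 + €420,948 = €1,824,108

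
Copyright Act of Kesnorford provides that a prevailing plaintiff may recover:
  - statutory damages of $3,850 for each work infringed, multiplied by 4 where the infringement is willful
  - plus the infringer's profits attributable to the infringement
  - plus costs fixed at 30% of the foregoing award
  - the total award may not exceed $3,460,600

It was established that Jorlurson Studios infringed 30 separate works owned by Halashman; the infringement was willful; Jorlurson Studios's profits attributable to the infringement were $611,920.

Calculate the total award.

$1,396,096

Statutory damages: 30 × $3,850 = $115,500
Multiplied by 4: 4 × $115,500 = $462,000
Combined award: $462,000 + $611,920 = $1,073,920
Costs: 30% of $1,073,920 = $322,176
Award plus costs: $1,073,920 + $322,176 = $1,396,096
Cap at $3,460,600: $1,396,096 is within the cap, no reduction.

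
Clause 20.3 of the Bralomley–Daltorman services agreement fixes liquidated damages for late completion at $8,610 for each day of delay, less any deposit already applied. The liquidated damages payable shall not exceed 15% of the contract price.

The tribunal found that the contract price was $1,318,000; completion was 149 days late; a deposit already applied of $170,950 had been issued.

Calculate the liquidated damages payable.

Per-day damages: 149 × $8,610 = $1,282,890
Less deposit already applied: $1,282,890 − $170,950 = $1,111,940
Cap: 15% of $1,318,000 = $197,700
Cap at $197,700: $1,111,940 exceeds the cap → $197,700

$197,700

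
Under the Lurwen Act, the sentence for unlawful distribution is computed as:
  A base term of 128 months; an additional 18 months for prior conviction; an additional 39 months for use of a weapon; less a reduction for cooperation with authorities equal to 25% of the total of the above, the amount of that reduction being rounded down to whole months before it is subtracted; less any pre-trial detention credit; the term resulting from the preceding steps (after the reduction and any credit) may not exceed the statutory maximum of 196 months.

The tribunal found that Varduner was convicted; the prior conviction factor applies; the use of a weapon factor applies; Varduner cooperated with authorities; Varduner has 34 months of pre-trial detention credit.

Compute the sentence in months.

Sentence: 105 months

Prior conviction enhancement: +18 months
Use of a weapon enhancement: +39 months
Adjusted term: 128 months + 18 months + 39 months = 185 months
Cooperation with authorities reduction: 25% of 185 months = 46 months (rounded down)
After reduction: 185 − 46 = 139 months
Less pre-trial detention credit: 139 months − 34 months = 105 months
Cap at 196 months: 105 months is within the cap, no reduction.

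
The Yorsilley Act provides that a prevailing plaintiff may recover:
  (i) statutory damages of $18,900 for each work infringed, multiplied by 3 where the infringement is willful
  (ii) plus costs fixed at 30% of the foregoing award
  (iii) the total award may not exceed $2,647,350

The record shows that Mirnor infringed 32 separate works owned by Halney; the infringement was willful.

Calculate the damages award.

$2,358,720

Statutory damages: 32 × $18,900 = $604,800
Trebled: 3 × $604,800 = $1,814,400
Costs: 30% of $1,814,400 = $544,320
Award plus costs: $1,814,400 + $544,320 = $2,358,720
Cap at $2,647,350: $2,358,720 is within the cap, no reduction.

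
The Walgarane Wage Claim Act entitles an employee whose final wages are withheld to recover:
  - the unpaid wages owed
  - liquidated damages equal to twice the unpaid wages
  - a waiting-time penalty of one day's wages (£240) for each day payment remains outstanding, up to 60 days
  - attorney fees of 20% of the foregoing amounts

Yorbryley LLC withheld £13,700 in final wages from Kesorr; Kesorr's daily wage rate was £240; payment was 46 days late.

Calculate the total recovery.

Doubled: 2 × £13,700 = £27,400
Penalty days: min(46, 60) = 46
Waiting-time penalty: 46 × £240 = £11,040
Subtotal: £13,700 + £27,400 + £11,040 = £52,140
Attorney fees: 20% of £52,140 = £10,428
Total award: £52,140 + £10,428 = £62,568

Total award: £62,568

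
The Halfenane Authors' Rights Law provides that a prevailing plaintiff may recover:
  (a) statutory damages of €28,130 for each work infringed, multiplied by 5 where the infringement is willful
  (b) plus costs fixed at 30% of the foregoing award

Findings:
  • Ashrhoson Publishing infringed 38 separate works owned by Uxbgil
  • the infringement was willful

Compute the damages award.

Award: €6,948,110

Statutory damages: 38 × €28,130 = €1,068,940
Multiplied by 5: 5 × €1,068,940 = €5,344,700
Costs: 30% of €5,344,700 = €1,603,410
Award plus costs: €5,344,700 + €1,603,410 = €6,948,110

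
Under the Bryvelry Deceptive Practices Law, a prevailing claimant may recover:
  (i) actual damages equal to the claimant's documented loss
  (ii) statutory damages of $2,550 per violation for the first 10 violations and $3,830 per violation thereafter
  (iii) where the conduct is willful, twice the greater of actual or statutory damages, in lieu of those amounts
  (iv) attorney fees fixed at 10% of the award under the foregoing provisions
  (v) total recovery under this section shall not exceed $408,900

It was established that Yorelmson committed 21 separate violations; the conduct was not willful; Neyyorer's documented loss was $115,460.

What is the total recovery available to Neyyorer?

First 10 violations: 10 × $2,550 = $25,500
Remaining violations: (21 − 10) × $3,830 = $42,130
Statutory damages: $25,500 + $42,130 = $67,630
Conduct not willful: the in-lieu enhancement does not apply.
Actual plus statutory damages: $115,460 + $67,630 = $183,090
Attorney fees: 10% of $183,090 = $18,309
Total before cap: $183,090 + $18,309 = $201,399
Cap at $408,900: $201,399 is within the cap, no reduction.

$201,399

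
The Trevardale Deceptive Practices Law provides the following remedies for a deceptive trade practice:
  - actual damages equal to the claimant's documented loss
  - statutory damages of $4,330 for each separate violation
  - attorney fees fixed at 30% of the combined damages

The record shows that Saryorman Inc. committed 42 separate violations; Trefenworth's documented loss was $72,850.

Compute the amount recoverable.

$331,123

Statutory damages: 42 × $4,330 = $181,860
Combined damages: $72,850 + $181,860 = $254,710
Attorney fees: 30% of $254,710 = $76,413
Total recovery: $254,710 + $76,413 = $331,123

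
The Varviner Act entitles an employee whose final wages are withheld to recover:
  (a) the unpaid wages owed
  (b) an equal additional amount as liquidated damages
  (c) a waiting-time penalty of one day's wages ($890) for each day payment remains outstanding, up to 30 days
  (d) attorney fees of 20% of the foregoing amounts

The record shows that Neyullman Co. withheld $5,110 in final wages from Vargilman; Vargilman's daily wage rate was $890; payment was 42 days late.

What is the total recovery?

Liquidated damages (equal amount): $5,110
Penalty days: min(42, 30) = 30
Waiting-time penalty: 30 × $890 = $26,700
Subtotal: $5,110 + $5,110 + $26,700 = $36,920
Attorney fees: 20% of $36,920 = $7,384
Total award: $36,920 + $7,384 = $44,304

$44,304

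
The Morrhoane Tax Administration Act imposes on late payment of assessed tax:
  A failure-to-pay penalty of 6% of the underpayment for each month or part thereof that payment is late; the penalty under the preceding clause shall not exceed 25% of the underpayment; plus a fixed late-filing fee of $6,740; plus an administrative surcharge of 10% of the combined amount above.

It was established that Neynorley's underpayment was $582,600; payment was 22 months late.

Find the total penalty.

Accrued rate: 6% × 22 = 132%, capped at 25% → 25%
Failure-to-pay penalty: 25% of $582,600 = $145,650
Penalty before surcharge: $145,650 + $6,740 = $152,390
Administrative surcharge: 10% of $152,390 = $15,239
Total penalty: $152,390 + $15,239 = $167,629

$167,629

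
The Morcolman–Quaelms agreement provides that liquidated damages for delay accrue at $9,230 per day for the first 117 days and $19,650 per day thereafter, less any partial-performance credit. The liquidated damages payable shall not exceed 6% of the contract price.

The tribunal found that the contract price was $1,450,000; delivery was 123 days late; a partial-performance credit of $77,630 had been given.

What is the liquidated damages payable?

First 117 days: 117 × $9,230 = $1,079,910
Remaining days: (123 − 117) × $19,650 = $117,900
Accrued per-day damages: $1,079,910 + $117,900 = $1,197,810
Less partial-performance credit: $1,197,810 − $77,630 = $1,120,180
Cap: 6% of $1,450,000 = $87,000
Cap at $87,000: $1,120,180 exceeds the cap → $87,000

$87,000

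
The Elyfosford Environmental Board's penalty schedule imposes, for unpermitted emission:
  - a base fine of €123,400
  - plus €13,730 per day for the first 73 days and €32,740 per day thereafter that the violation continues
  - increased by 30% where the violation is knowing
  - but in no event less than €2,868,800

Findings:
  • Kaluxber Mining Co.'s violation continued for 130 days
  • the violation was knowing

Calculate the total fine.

€3,889,431

First 73 days: 73 × €13,730 = €1,002,290
Remaining days: (130 − 73) × €32,740 = €1,866,180
Per-day component: €1,002,290 + €1,866,180 = €2,868,470
Base plus per-day: €123,400 + €2,868,470 = €2,991,870
Enhancement: 30% of €2,991,870 = €897,561
Enhanced fine: €2,991,870 + €897,561 = €3,889,431
Minimum €2,868,800: €3,889,431 meets the minimum, no increase.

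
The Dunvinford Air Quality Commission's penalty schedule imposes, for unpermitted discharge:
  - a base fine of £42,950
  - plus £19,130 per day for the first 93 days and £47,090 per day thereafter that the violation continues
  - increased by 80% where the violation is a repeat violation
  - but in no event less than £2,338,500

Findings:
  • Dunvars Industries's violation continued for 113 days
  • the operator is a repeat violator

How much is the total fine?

£4,974,912

First 93 days: 93 × £19,130 = £1,779,090
Remaining days: (113 − 93) × £47,090 = £941,800
Per-day component: £1,779,090 + £941,800 = £2,720,890
Base plus per-day: £42,950 + £2,720,890 = £2,763,840
Enhancement: 80% of £2,763,840 = £2,211,072
Enhanced fine: £2,763,840 + £2,211,072 = £4,974,912
Minimum £2,338,500: £4,974,912 meets the minimum, no increase.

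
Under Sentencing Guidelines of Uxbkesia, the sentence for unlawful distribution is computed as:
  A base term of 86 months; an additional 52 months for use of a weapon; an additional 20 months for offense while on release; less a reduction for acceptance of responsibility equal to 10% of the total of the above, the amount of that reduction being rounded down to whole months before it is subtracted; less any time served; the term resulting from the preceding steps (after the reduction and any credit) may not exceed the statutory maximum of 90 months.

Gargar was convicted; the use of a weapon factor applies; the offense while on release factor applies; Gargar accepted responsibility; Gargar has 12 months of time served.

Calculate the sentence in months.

90 months

Use of a weapon enhancement: +52 months
Offense while on release enhancement: +20 months
Adjusted term: 86 months + 52 months + 20 months = 158 months
Acceptance of responsibility reduction: 10% of 158 months = 15 months (rounded down)
After reduction: 158 − 15 = 143 months
Less time served: 143 months − 12 months = 131 months
Cap at 90 months: 131 months exceeds the cap → 90 months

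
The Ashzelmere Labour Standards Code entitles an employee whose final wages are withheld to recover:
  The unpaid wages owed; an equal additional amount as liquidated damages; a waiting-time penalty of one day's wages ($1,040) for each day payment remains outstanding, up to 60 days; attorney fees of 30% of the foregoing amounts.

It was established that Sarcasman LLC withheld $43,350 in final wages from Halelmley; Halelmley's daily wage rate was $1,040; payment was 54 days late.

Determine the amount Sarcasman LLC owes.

Liquidated damages (equal amount): $43,350
Penalty days: min(54, 60) = 54
Waiting-time penalty: 54 × $1,040 = $56,160
Subtotal: $43,350 + $43,350 + $56,160 = $142,860
Attorney fees: 30% of $142,860 = $42,858
Total award: $142,860 + $42,858 = $185,718

$185,718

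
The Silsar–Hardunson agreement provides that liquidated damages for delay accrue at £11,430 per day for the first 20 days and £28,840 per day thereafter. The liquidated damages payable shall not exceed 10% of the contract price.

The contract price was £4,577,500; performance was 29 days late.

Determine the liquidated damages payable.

£457,750

First 20 days: 20 × £11,430 = £228,600
Remaining days: (29 − 20) × £28,840 = £259,560
Accrued per-day damages: £228,600 + £259,560 = £488,160
Cap: 10% of £4,577,500 = £457,750
Cap at £457,750: £488,160 exceeds the cap → £457,750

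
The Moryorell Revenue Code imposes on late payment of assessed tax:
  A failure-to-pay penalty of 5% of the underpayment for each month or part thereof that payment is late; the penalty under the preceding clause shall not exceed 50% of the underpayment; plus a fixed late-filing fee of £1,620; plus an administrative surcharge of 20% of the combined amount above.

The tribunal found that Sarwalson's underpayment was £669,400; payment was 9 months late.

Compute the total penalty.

£363,420

Accrued rate: 5% × 9 = 45%, capped at 50% → 45%
Failure-to-pay penalty: 45% of £669,400 = £301,230
Penalty before surcharge: £301,230 + £1,620 = £302,850
Administrative surcharge: 20% of £302,850 = £60,570
Total penalty: £302,850 + £60,570 = £363,420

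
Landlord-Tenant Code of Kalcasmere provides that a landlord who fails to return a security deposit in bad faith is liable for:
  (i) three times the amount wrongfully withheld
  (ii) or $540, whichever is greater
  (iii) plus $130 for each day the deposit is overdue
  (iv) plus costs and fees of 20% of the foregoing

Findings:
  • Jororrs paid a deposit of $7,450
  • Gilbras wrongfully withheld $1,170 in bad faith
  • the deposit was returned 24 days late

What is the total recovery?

$7,956

Trebled: 3 × $1,170 = $3,510
Minimum $540: $3,510 meets the minimum, no increase.
Late-return penalty: 24 × $130 = $3,120
Damages plus late penalty: $3,510 + $3,120 = $6,630
Costs and fees: 20% of $6,630 = $1,326
Total recovery: $6,630 + $1,326 = $7,956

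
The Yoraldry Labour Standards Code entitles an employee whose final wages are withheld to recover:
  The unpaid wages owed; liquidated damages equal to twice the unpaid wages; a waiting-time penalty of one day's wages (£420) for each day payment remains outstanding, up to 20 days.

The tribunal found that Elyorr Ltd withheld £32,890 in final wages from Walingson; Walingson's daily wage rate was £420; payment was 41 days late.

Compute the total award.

£107,070

Doubled: 2 × £32,890 = £65,780
Penalty days: min(41, 20) = 20
Waiting-time penalty: 20 × £420 = £8,400
Total award: £32,890 + £65,780 + £8,400 = £107,070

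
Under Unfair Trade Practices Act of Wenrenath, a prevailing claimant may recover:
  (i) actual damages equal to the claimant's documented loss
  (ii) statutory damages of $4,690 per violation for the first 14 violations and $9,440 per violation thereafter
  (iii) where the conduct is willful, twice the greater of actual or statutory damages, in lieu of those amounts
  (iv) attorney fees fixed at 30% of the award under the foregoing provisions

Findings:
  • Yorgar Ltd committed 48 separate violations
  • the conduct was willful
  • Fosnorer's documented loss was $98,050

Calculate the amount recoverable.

First 14 violations: 14 × $4,690 = $65,660
Remaining violations: (48 − 14) × $9,440 = $320,960
Statutory damages: $65,660 + $320,960 = $386,620
Greater of actual damages ($98,050) or statutory damages ($386,620): $386,620
Doubled: 2 × $386,620 = $773,240
Attorney fees: 30% of $773,240 = $231,972
Total recovery: $773,240 + $231,972 = $1,005,212

$1,005,212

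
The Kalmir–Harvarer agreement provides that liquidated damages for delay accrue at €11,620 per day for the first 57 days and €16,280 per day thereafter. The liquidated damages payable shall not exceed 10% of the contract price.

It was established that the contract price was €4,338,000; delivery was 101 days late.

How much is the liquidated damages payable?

First 57 days: 57 × €11,620 = €662,340
Remaining days: (101 − 57) × €16,280 = €716,320
Accrued per-day damages: €662,340 + €716,320 = €1,378,660
Cap: 10% of €4,338,000 = €433,800
Cap at €433,800: €1,378,660 exceeds the cap → €433,800

€433,800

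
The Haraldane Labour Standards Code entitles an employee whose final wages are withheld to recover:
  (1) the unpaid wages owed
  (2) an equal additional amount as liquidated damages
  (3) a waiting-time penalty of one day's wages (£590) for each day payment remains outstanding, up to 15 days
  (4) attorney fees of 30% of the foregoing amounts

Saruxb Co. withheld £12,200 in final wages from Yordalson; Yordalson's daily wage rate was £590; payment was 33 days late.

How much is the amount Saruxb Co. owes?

Total award: £43,225

Liquidated damages (equal amount): £12,200
Penalty days: min(33, 15) = 15
Waiting-time penalty: 15 × £590 = £8,850
Subtotal: £12,200 + £12,200 + £8,850 = £33,250
Attorney fees: 30% of £33,250 = £9,975
Total award: £33,250 + £9,975 = £43,225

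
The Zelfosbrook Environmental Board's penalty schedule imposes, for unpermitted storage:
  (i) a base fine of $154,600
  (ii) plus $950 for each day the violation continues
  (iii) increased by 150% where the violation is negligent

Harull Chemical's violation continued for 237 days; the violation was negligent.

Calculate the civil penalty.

$949,375

Per-day component: 237 × $950 = $225,150
Base plus per-day: $154,600 + $225,150 = $379,750
Enhancement: 150% of $379,750 = $569,625
Enhanced fine: $379,750 + $569,625 = $949,375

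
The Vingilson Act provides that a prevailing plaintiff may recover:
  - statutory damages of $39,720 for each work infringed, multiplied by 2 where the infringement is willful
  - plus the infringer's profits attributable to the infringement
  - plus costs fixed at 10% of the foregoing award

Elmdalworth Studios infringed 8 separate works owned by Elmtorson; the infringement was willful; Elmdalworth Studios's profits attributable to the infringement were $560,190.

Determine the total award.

Statutory damages: 8 × $39,720 = $317,760
Doubled: 2 × $317,760 = $635,520
Combined award: $635,520 + $560,190 = $1,195,710
Costs: 10% of $1,195,710 = $119,571
Award plus costs: $1,195,710 + $119,571 = $1,315,281

$1,315,281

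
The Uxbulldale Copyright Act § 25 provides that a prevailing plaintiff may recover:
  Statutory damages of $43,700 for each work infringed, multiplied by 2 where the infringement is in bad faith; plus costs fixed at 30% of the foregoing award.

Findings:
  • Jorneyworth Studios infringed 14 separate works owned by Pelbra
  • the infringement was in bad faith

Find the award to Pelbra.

$1,590,680

Statutory damages: 14 × $43,700 = $611,800
Doubled: 2 × $611,800 = $1,223,600
Costs: 30% of $1,223,600 = $367,080
Award plus costs: $1,223,600 + $367,080 = $1,590,680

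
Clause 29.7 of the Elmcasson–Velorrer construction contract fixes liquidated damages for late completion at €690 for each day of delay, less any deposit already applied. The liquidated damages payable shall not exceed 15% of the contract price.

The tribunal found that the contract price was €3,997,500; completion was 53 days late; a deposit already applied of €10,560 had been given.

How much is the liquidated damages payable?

Per-day damages: 53 × €690 = €36,570
Less deposit already applied: €36,570 − €10,560 = €26,010
Cap: 15% of €3,997,500 = €599,625
Cap at €599,625: €26,010 is within the cap, no reduction.

€26,010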